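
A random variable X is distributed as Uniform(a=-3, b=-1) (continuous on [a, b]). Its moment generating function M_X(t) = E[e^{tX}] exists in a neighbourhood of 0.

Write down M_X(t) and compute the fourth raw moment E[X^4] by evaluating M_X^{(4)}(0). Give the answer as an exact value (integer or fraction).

M_X(t) = (e^(-t) - e^(-3*t))/(2*t)
D^4[M](t) = (t^4*e^(2*t) - 81*t^4 + 4*t^3*e^(2*t) - 108*t^3 + 12*t^2*e^(2*t) - 108*t^2 + 24*t*e^(2*t) - 72*t + 24*e^(2*t) - 24)*e^(-3*t)/(2*t^5)

E[X^4] = D^4[M](0) = 121/5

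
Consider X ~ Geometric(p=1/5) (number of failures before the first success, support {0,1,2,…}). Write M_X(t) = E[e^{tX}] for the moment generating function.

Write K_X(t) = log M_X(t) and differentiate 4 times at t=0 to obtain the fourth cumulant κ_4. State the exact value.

κ_4 = K′′′′(0) = 2420

M_X(t) = 1/(5*(1 - 4*e^(t)/5))
K_X(t) = log M_X(t) = -log(1 - 4*e^(t)/5) - log(5)
K′(t) = -4*e^(t)/(4*e^(t) - 5)
K′′(t) = 20*e^(t)/(16*e^(2*t) - 40*e^(t) + 25)
K′′′(t) = (-80*e^(2*t) - 100*e^(t))/(64*e^(3*t) - 240*e^(2*t) + 300*e^(t) - 125)
K′′′′(t) = (320*e^(3*t) + 1600*e^(2*t) + 500*e^(t))/(256*e^(4*t) - 1280*e^(3*t) + 2400*e^(2*t) - 2000*e^(t) + 625)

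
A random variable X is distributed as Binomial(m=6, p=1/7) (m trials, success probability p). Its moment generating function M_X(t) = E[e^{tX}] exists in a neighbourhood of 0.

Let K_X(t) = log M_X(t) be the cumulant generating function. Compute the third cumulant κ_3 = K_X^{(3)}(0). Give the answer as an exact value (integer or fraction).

M_X(t) = (e^(t)/7 + 6/7)^6
K_X(t) = log M_X(t) = 6*log(e^(t)/7 + 6/7)
D^3[K](t) = (-36*e^(2*t) + 216*e^(t))/(e^(3*t) + 18*e^(2*t) + 108*e^(t) + 216)

κ_3 = D^3[K](0) = 180/343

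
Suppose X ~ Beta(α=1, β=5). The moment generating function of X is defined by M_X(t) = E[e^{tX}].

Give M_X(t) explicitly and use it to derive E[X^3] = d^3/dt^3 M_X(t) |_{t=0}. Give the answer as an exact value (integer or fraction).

E[X^3] = M′′′(0) = 1/56

M_X(t) = ₁F₁(1; 6; t)
M′(t) = ₁F₁(2; 7; t)/6
M′′(t) = ₁F₁(3; 8; t)/21
M′′′(t) = ₁F₁(4; 9; t)/56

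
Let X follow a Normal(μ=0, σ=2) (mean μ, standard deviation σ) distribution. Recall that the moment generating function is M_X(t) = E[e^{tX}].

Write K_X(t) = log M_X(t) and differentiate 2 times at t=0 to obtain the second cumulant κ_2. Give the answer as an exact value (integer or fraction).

M_X(t) = e^(2*t^2)
K_X(t) = log M_X(t) = 2*t^2
K′(t) = 4*t
K′′(t) = 4

κ_2 = K′′(0) = 4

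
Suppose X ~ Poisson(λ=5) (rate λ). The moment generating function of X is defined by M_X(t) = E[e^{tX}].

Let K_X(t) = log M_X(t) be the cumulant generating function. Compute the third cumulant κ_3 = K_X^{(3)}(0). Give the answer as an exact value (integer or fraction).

κ_3 = d^3K/dt^3 |_{t=0} = 5

M_X(t) = e^(5*e^(t) - 5)
K_X(t) = log M_X(t) = 5*e^(t) - 5
dK/dt = 5*e^(t)
d^2K/dt^2 = 5*e^(t)
d^3K/dt^3 = 5*e^(t)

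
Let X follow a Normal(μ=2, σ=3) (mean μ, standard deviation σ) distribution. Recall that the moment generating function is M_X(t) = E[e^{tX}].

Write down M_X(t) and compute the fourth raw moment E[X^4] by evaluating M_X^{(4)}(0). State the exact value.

E[X^4] = D^4[M](0) = 475

M_X(t) = e^(9*t^2/2 + 2*t)
D^4[M](t) = 6561*t^4*e^(2*t)*e^(9*t^2/2) + 5832*t^3*e^(2*t)*e^(9*t^2/2) + 6318*t^2*e^(2*t)*e^(9*t^2/2) + 2232*t*e^(2*t)*e^(9*t^2/2) + 475*e^(2*t)*e^(9*t^2/2)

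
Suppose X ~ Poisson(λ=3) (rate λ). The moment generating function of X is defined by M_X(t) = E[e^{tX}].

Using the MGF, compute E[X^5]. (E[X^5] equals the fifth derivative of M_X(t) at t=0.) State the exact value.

E[X^5] = D^5[M](0) = 1866

M_X(t) = e^(3*e^(t) - 3)
D^5[M](t) = (243*e^(5*t)*e^(3*e^(t)) + 810*e^(4*t)*e^(3*e^(t)) + 675*e^(3*t)*e^(3*e^(t)) + 135*e^(2*t)*e^(3*e^(t)) + 3*e^(t)*e^(3*e^(t)))*e^(-3)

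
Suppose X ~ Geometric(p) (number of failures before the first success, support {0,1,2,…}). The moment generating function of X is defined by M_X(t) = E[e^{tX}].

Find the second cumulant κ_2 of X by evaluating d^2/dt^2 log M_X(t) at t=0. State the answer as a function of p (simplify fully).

M_X(t) = p/(-(1 - p)*e^(t) + 1)
K_X(t) = log M_X(t) = log(p) - log(-(1 - p)*e^(t) + 1)
dK/dt = (-p*e^(t) + e^(t))/(p*e^(t) - e^(t) + 1)
d^2K/dt^2 = (-p*e^(t) + e^(t))/(p^2*e^(2*t) - 2*p*e^(2*t) + 2*p*e^(t) + e^(2*t) - 2*e^(t) + 1)

κ_2 = d^2K/dt^2 |_{t=0} = (1 - p)/p^2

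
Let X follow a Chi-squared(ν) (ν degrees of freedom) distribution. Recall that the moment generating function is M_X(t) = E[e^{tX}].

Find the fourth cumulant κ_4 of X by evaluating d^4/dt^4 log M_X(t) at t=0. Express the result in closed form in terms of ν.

M_X(t) = (1 - 2*t)^(-ν/2)
K_X(t) = log M_X(t) = -ν*log(1 - 2*t)/2
K^(4)(t) = 48*ν/(16*t^4 - 32*t^3 + 24*t^2 - 8*t + 1)

κ_4 = K^(4)(0) = 48*ν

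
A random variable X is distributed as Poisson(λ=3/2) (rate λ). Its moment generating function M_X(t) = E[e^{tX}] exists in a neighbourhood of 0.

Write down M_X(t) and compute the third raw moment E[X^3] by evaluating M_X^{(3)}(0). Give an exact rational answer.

E[X^3] = M^(3)(0) = 93/8

M_X(t) = e^(3*e^(t)/2 - 3/2)
M^(3)(t) = (27*e^(3*t)*e^(3*e^(t)/2) + 54*e^(2*t)*e^(3*e^(t)/2) + 12*e^(t)*e^(3*e^(t)/2))*e^(-3/2)/8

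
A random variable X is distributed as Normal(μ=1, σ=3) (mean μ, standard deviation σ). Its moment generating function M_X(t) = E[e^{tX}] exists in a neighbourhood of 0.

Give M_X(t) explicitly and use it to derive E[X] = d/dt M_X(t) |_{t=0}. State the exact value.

M_X(t) = e^(9*t^2/2 + t)
D[M](t) = 9*t*e^(t)*e^(9*t^2/2) + e^(t)*e^(9*t^2/2)

E[X] = D[M](0) = 1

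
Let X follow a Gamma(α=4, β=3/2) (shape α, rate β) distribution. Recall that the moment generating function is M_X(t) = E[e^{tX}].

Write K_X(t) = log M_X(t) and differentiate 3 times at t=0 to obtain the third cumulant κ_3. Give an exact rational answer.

κ_3 = K^(3)(0) = 64/27

M_X(t) = 81/(16*(3/2 - t)^4)
K_X(t) = log M_X(t) = -4*log(3/2 - t) - 4*log(2) + 4*log(3)
K^(3)(t) = -64/(8*t^3 - 36*t^2 + 54*t - 27)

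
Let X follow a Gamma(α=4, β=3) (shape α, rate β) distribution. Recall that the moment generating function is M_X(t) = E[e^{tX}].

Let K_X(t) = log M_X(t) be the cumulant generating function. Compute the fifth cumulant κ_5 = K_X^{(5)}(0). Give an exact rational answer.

M_X(t) = 81/(3 - t)^4
K_X(t) = log M_X(t) = -4*log(3 - t) + 4*log(3)
dK/dt = -4/(t - 3)
d^2K/dt^2 = 4/(t^2 - 6*t + 9)
d^3K/dt^3 = -8/(t^3 - 9*t^2 + 27*t - 27)
d^4K/dt^4 = 24/(t^4 - 12*t^3 + 54*t^2 - 108*t + 81)
d^5K/dt^5 = -96/(t^5 - 15*t^4 + 90*t^3 - 270*t^2 + 405*t - 243)

κ_5 = d^5K/dt^5 |_{t=0} = 32/81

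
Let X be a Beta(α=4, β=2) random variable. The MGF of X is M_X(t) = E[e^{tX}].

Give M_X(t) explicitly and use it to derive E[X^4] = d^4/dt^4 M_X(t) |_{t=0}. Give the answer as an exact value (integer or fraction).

E[X^4] = M′′′′(0) = 5/18

M_X(t) = ₁F₁(4; 6; t)
M′(t) = 2*₁F₁(5; 7; t)/3
M′′(t) = 10*₁F₁(6; 8; t)/21
M′′′(t) = 5*₁F₁(7; 9; t)/14
M′′′′(t) = 5*₁F₁(8; 10; t)/18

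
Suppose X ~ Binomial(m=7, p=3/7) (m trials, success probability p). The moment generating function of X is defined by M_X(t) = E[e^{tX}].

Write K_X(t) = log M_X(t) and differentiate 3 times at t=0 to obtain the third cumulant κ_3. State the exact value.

κ_3 = D^3[K](0) = 12/49

M_X(t) = (3*e^(t)/7 + 4/7)^7
K_X(t) = log M_X(t) = 7*log(3*e^(t)/7 + 4/7)
D^3[K](t) = (-252*e^(2*t) + 336*e^(t))/(27*e^(3*t) + 108*e^(2*t) + 144*e^(t) + 64)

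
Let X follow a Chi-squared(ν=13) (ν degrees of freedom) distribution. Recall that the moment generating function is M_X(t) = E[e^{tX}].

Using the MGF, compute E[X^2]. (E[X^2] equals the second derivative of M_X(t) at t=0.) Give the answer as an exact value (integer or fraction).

M_X(t) = (1 - 2*t)^(-13/2)
dM/dt = -13/(128*t^7*√(1 - 2*t) - 448*t^6*√(1 - 2*t) + 672*t^5*√(1 - 2*t) - 560*t^4*√(1 - 2*t) + 280*t^3*√(1 - 2*t) - 84*t^2*√(1 - 2*t) + 14*t*√(1 - 2*t) - √(1 - 2*t))

E[X^2] = d^2M/dt^2 |_{t=0} = 195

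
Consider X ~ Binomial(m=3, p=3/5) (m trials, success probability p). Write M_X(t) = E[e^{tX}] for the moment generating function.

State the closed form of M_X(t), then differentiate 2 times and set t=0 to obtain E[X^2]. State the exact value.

M_X(t) = (3*e^(t)/5 + 2/5)^3
M′(t) = 81*e^(3*t)/125 + 108*e^(2*t)/125 + 36*e^(t)/125
M′′(t) = 243*e^(3*t)/125 + 216*e^(2*t)/125 + 36*e^(t)/125

E[X^2] = M′′(0) = 99/25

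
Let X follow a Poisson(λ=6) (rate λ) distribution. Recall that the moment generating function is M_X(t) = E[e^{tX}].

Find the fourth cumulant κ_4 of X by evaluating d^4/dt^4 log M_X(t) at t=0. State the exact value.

κ_4 = K^(4)(0) = 6

M_X(t) = e^(6*e^(t) - 6)
K_X(t) = log M_X(t) = 6*e^(t) - 6
K^(4)(t) = 6*e^(t)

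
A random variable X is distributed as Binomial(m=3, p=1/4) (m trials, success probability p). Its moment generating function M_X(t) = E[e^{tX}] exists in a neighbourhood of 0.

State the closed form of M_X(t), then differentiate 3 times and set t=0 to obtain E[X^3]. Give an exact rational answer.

E[X^3] = M′′′(0) = 63/32

M_X(t) = (e^(t)/4 + 3/4)^3
M′(t) = 3*e^(3*t)/64 + 9*e^(2*t)/32 + 27*e^(t)/64
M′′(t) = 9*e^(3*t)/64 + 9*e^(2*t)/16 + 27*e^(t)/64
M′′′(t) = 27*e^(3*t)/64 + 9*e^(2*t)/8 + 27*e^(t)/64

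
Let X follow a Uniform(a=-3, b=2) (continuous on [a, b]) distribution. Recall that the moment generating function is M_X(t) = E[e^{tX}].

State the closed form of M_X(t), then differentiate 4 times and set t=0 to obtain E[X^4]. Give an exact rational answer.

M_X(t) = (e^(2*t) - e^(-3*t))/(5*t)
M^(4)(t) = (16*t^4*e^(5*t) - 81*t^4 - 32*t^3*e^(5*t) - 108*t^3 + 48*t^2*e^(5*t) - 108*t^2 - 48*t*e^(5*t) - 72*t + 24*e^(5*t) - 24)*e^(-3*t)/(5*t^5)

E[X^4] = M^(4)(0) = 11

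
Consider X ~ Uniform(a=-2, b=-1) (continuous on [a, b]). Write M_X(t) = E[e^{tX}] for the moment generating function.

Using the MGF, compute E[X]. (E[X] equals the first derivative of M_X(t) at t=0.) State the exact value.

M_X(t) = (e^(-t) - e^(-2*t))/t
D[M](t) = (-t*e^(t) + 2*t - e^(t) + 1)*e^(-2*t)/t^2

E[X] = D[M](0) = -3/2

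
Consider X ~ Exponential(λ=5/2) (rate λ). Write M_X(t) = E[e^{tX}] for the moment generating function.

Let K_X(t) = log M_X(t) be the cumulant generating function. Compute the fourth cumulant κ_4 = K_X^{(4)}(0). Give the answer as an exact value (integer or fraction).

κ_4 = d^4K/dt^4 |_{t=0} = 96/625

M_X(t) = 5/(2*(5/2 - t))
K_X(t) = log M_X(t) = -log(5/2 - t) - log(2) + log(5)
dK/dt = -2/(2*t - 5)
d^2K/dt^2 = 4/(4*t^2 - 20*t + 25)
d^3K/dt^3 = -16/(8*t^3 - 60*t^2 + 150*t - 125)
d^4K/dt^4 = 96/(16*t^4 - 160*t^3 + 600*t^2 - 1000*t + 625)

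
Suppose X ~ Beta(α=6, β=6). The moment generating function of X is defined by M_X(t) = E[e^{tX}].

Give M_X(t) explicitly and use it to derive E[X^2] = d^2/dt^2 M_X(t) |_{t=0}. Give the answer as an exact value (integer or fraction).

E[X^2] = M^(2)(0) = 7/26

M_X(t) = ₁F₁(6; 12; t)
M^(2)(t) = 7*₁F₁(8; 14; t)/26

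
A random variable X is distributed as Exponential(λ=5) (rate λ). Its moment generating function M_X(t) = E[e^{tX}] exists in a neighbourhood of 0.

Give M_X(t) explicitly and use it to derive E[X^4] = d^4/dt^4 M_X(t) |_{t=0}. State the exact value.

E[X^4] = M′′′′(0) = 24/625

M_X(t) = 5/(5 - t)
M′(t) = 5/(t^2 - 10*t + 25)
M′′(t) = -10/(t^3 - 15*t^2 + 75*t - 125)
M′′′(t) = 30/(t^4 - 20*t^3 + 150*t^2 - 500*t + 625)
M′′′′(t) = -120/(t^5 - 25*t^4 + 250*t^3 - 1250*t^2 + 3125*t - 3125)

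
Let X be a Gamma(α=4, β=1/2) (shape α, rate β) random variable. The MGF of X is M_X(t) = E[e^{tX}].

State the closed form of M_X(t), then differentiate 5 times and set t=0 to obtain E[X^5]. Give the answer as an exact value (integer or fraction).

M_X(t) = 1/(16*(1/2 - t)^4)
D^5[M](t) = -215040/(512*t^9 - 2304*t^8 + 4608*t^7 - 5376*t^6 + 4032*t^5 - 2016*t^4 + 672*t^3 - 144*t^2 + 18*t - 1)

E[X^5] = D^5[M](0) = 215040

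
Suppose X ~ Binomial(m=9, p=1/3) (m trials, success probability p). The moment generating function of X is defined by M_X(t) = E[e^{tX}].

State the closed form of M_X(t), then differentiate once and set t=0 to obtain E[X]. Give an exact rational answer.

E[X] = M^(1)(0) = 3

M_X(t) = (e^(t)/3 + 2/3)^9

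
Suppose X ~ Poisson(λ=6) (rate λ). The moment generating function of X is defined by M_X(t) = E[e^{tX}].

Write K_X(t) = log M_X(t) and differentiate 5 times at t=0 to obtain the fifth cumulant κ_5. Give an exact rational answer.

M_X(t) = e^(6*e^(t) - 6)
K_X(t) = log M_X(t) = 6*e^(t) - 6
K^(5)(t) = 6*e^(t)

κ_5 = K^(5)(0) = 6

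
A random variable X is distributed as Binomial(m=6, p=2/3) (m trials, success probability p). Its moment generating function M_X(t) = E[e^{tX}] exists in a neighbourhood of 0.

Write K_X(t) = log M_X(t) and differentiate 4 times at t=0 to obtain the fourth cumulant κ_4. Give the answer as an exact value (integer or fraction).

κ_4 = d^4K/dt^4 |_{t=0} = -4/9

M_X(t) = (2*e^(t)/3 + 1/3)^6
K_X(t) = log M_X(t) = 6*log(2*e^(t)/3 + 1/3)
dK/dt = 12*e^(t)/(2*e^(t) + 1)
d^2K/dt^2 = 12*e^(t)/(4*e^(2*t) + 4*e^(t) + 1)
d^3K/dt^3 = (-24*e^(2*t) + 12*e^(t))/(8*e^(3*t) + 12*e^(2*t) + 6*e^(t) + 1)
d^4K/dt^4 = (48*e^(3*t) - 96*e^(2*t) + 12*e^(t))/(16*e^(4*t) + 32*e^(3*t) + 24*e^(2*t) + 8*e^(t) + 1)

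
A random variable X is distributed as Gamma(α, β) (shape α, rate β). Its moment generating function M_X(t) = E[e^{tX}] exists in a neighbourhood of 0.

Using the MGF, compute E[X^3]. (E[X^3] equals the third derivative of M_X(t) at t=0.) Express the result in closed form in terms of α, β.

M_X(t) = (β/(β - t))^α
M′(t) = -α*β^α*(1/(β - t))^α/(-β + t)
M′′(t) = (α^2*β^α*(1/(β - t))^α + α*β^α*(1/(β - t))^α)/(β^2 - 2*β*t + t^2)
M′′′(t) = (-α^3*β^α*(1/(β - t))^α - 3*α^2*β^α*(1/(β - t))^α - 2*α*β^α*(1/(β - t))^α)/(-β^3 + 3*β^2*t - 3*β*t^2 + t^3)

E[X^3] = M′′′(0) = α*(α^2 + 3*α + 2)/β^3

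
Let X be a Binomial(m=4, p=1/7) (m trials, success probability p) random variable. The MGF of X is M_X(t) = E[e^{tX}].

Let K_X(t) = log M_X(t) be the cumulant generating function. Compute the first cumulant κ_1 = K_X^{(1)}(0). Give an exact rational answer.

κ_1 = D[K](0) = 4/7

M_X(t) = (e^(t)/7 + 6/7)^4
K_X(t) = log M_X(t) = 4*log(e^(t)/7 + 6/7)
D[K](t) = 4*e^(t)/(e^(t) + 6)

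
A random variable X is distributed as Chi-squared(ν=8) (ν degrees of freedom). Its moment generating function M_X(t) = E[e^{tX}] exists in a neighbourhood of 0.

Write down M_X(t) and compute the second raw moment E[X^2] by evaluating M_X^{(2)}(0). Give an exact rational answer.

M_X(t) = (1 - 2*t)^(-4)
dM/dt = -8/(32*t^5 - 80*t^4 + 80*t^3 - 40*t^2 + 10*t - 1)
d^2M/dt^2 = 80/(64*t^6 - 192*t^5 + 240*t^4 - 160*t^3 + 60*t^2 - 12*t + 1)

E[X^2] = d^2M/dt^2 |_{t=0} = 80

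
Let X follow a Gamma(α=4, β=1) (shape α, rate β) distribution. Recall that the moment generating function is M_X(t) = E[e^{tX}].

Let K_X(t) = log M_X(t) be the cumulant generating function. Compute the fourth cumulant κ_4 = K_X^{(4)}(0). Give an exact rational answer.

M_X(t) = (1 - t)^(-4)
K_X(t) = log M_X(t) = -4*log(1 - t)
K′(t) = -4/(t - 1)
K′′(t) = 4/(t^2 - 2*t + 1)
K′′′(t) = -8/(t^3 - 3*t^2 + 3*t - 1)
K′′′′(t) = 24/(t^4 - 4*t^3 + 6*t^2 - 4*t + 1)

κ_4 = K′′′′(0) = 24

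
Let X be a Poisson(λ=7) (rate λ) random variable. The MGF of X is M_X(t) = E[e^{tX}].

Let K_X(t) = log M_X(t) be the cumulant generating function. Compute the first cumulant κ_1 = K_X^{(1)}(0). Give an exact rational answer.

κ_1 = D[K](0) = 7

M_X(t) = e^(7*e^(t) - 7)
K_X(t) = log M_X(t) = 7*e^(t) - 7
D[K](t) = 7*e^(t)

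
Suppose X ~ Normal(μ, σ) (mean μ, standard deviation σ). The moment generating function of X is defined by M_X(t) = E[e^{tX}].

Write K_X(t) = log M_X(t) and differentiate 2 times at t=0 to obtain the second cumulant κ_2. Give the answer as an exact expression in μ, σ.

κ_2 = K′′(0) = σ^2

M_X(t) = e^(μ*t + σ^2*t^2/2)
K_X(t) = log M_X(t) = μ*t + σ^2*t^2/2
K′(t) = μ + σ^2*t
K′′(t) = σ^2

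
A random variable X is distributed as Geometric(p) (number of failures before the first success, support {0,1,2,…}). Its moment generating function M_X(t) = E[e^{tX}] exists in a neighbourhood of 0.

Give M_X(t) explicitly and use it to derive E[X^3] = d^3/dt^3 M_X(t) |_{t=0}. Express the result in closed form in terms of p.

E[X^3] = M′′′(0) = -1 + 7/p - 12/p^2 + 6/p^3

M_X(t) = p/(-(1 - p)*e^(t) + 1)
M′(t) = (-p^2*e^(t) + p*e^(t))/(p^2*e^(2*t) - 2*p*e^(2*t) + 2*p*e^(t) + e^(2*t) - 2*e^(t) + 1)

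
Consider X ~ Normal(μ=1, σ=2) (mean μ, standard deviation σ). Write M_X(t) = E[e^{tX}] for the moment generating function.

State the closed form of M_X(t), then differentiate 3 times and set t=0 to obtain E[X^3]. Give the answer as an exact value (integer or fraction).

M_X(t) = e^(2*t^2 + t)
M^(3)(t) = 64*t^3*e^(t)*e^(2*t^2) + 48*t^2*e^(t)*e^(2*t^2) + 60*t*e^(t)*e^(2*t^2) + 13*e^(t)*e^(2*t^2)

E[X^3] = M^(3)(0) = 13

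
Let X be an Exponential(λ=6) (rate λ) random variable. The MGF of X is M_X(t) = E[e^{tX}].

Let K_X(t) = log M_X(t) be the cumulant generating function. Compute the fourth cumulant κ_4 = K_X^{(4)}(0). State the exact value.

M_X(t) = 6/(6 - t)
K_X(t) = log M_X(t) = -log(6 - t) + log(6)
K^(4)(t) = 6/(t^4 - 24*t^3 + 216*t^2 - 864*t + 1296)

κ_4 = K^(4)(0) = 1/216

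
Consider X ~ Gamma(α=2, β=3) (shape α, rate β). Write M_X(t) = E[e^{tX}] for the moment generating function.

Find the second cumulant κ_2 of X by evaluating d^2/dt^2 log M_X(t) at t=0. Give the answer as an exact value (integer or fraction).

κ_2 = D^2[K](0) = 2/9

M_X(t) = 9/(3 - t)^2
K_X(t) = log M_X(t) = -2*log(3 - t) + 2*log(3)
D^2[K](t) = 2/(t^2 - 6*t + 9)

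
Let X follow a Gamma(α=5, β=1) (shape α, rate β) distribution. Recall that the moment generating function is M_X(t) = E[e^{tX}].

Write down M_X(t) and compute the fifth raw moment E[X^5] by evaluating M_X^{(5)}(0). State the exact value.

M_X(t) = (1 - t)^(-5)
M^(5)(t) = 15120/(t^10 - 10*t^9 + 45*t^8 - 120*t^7 + 210*t^6 - 252*t^5 + 210*t^4 - 120*t^3 + 45*t^2 - 10*t + 1)

E[X^5] = M^(5)(0) = 15120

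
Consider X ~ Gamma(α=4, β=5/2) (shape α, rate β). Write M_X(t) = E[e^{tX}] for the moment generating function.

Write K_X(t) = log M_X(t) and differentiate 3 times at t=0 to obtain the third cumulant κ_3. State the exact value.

κ_3 = D^3[K](0) = 64/125

M_X(t) = 625/(16*(5/2 - t)^4)
K_X(t) = log M_X(t) = -4*log(5/2 - t) - 4*log(2) + 4*log(5)
D^3[K](t) = -64/(8*t^3 - 60*t^2 + 150*t - 125)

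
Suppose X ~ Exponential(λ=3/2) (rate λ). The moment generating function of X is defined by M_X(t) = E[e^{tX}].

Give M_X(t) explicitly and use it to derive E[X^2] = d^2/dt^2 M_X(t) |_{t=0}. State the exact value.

M_X(t) = 3/(2*(3/2 - t))
dM/dt = 6/(4*t^2 - 12*t + 9)
d^2M/dt^2 = -24/(8*t^3 - 36*t^2 + 54*t - 27)

E[X^2] = d^2M/dt^2 |_{t=0} = 8/9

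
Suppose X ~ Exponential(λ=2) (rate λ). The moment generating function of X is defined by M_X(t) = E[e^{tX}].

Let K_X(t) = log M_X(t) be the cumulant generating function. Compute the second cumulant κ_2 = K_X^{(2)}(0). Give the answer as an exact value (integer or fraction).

M_X(t) = 2/(2 - t)
K_X(t) = log M_X(t) = -log(2 - t) + log(2)
K^(2)(t) = 1/(t^2 - 4*t + 4)

κ_2 = K^(2)(0) = 1/4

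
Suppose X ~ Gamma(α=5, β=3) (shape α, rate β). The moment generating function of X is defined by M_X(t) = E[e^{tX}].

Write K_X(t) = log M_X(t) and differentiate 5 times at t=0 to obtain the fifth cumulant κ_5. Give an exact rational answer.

κ_5 = d^5K/dt^5 |_{t=0} = 40/81

M_X(t) = 243/(3 - t)^5
K_X(t) = log M_X(t) = -5*log(3 - t) + 5*log(3)
dK/dt = -5/(t - 3)
d^2K/dt^2 = 5/(t^2 - 6*t + 9)
d^3K/dt^3 = -10/(t^3 - 9*t^2 + 27*t - 27)
d^4K/dt^4 = 30/(t^4 - 12*t^3 + 54*t^2 - 108*t + 81)
d^5K/dt^5 = -120/(t^5 - 15*t^4 + 90*t^3 - 270*t^2 + 405*t - 243)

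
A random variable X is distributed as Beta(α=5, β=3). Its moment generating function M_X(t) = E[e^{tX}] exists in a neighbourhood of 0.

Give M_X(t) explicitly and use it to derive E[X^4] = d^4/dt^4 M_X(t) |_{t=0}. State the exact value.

M_X(t) = ₁F₁(5; 8; t)
M′(t) = 5*₁F₁(6; 9; t)/8
M′′(t) = 5*₁F₁(7; 10; t)/12
M′′′(t) = 7*₁F₁(8; 11; t)/24
M′′′′(t) = 7*₁F₁(9; 12; t)/33

E[X^4] = M′′′′(0) = 7/33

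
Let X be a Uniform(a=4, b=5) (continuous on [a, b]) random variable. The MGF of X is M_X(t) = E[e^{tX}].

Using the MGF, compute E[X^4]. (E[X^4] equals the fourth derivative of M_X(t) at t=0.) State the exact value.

M_X(t) = (e^(5*t) - e^(4*t))/t
M′(t) = (5*t*e^(5*t) - 4*t*e^(4*t) - e^(5*t) + e^(4*t))/t^2
M′′(t) = (25*t^2*e^(5*t) - 16*t^2*e^(4*t) - 10*t*e^(5*t) + 8*t*e^(4*t) + 2*e^(5*t) - 2*e^(4*t))/t^3
M′′′(t) = (125*t^3*e^(5*t) - 64*t^3*e^(4*t) - 75*t^2*e^(5*t) + 48*t^2*e^(4*t) + 30*t*e^(5*t) - 24*t*e^(4*t) - 6*e^(5*t) + 6*e^(4*t))/t^4

E[X^4] = M′′′′(0) = 2101/5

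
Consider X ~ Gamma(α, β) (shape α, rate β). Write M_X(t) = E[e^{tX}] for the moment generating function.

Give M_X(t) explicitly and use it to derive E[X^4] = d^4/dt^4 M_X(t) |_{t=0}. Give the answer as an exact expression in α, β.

E[X^4] = M^(4)(0) = α*(α^3 + 6*α^2 + 11*α + 6)/β^4

M_X(t) = (β/(β - t))^α
M^(4)(t) = (α^4*β^α*(1/(β - t))^α + 6*α^3*β^α*(1/(β - t))^α + 11*α^2*β^α*(1/(β - t))^α + 6*α*β^α*(1/(β - t))^α)/(β^4 - 4*β^3*t + 6*β^2*t^2 - 4*β*t^3 + t^4)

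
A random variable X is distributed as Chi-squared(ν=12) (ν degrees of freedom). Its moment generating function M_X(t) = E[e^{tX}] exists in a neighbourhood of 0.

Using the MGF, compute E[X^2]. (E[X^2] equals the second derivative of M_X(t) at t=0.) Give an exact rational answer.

E[X^2] = D^2[M](0) = 168

M_X(t) = (1 - 2*t)^(-6)
D^2[M](t) = 168/(256*t^8 - 1024*t^7 + 1792*t^6 - 1792*t^5 + 1120*t^4 - 448*t^3 + 112*t^2 - 16*t + 1)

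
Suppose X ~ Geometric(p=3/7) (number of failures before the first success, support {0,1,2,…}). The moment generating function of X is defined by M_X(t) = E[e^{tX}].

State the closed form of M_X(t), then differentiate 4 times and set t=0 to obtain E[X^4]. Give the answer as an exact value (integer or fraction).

E[X^4] = M^(4)(0) = 5060/27

M_X(t) = 3/(7*(1 - 4*e^(t)/7))
M^(4)(t) = (-768*e^(4*t) - 14784*e^(3*t) - 25872*e^(2*t) - 4116*e^(t))/(1024*e^(5*t) - 8960*e^(4*t) + 31360*e^(3*t) - 54880*e^(2*t) + 48020*e^(t) - 16807)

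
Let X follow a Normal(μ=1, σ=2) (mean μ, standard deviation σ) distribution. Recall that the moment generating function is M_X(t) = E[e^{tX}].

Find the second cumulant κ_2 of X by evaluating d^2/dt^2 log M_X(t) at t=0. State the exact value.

κ_2 = D^2[K](0) = 4

M_X(t) = e^(2*t^2 + t)
K_X(t) = log M_X(t) = 2*t^2 + t
D^2[K](t) = 4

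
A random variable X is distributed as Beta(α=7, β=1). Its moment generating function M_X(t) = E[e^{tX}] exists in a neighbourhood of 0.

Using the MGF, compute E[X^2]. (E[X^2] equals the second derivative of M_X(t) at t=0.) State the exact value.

M_X(t) = ₁F₁(7; 8; t)
M′(t) = 7*₁F₁(8; 9; t)/8
M′′(t) = 7*₁F₁(9; 10; t)/9

E[X^2] = M′′(0) = 7/9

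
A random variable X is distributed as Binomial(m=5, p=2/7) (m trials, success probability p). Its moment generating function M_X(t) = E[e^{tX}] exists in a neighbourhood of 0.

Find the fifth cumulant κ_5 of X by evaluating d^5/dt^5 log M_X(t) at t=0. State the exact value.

M_X(t) = (2*e^(t)/7 + 5/7)^5
K_X(t) = log M_X(t) = 5*log(2*e^(t)/7 + 5/7)
D^5[K](t) = (-400*e^(4*t) + 11000*e^(3*t) - 27500*e^(2*t) + 6250*e^(t))/(32*e^(5*t) + 400*e^(4*t) + 2000*e^(3*t) + 5000*e^(2*t) + 6250*e^(t) + 3125)

κ_5 = D^5[K](0) = -10650/16807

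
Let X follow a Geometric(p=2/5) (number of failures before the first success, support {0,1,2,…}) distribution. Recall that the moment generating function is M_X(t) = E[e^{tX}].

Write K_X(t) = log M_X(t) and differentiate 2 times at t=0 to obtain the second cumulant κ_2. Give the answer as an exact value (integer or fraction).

κ_2 = K′′(0) = 15/4

M_X(t) = 2/(5*(1 - 3*e^(t)/5))
K_X(t) = log M_X(t) = -log(1 - 3*e^(t)/5) - log(5) + log(2)
K′(t) = -3*e^(t)/(3*e^(t) - 5)
K′′(t) = 15*e^(t)/(9*e^(2*t) - 30*e^(t) + 25)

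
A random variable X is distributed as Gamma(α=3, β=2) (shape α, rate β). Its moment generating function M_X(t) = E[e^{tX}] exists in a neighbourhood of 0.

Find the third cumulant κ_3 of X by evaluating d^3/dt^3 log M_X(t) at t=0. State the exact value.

κ_3 = K′′′(0) = 3/4

M_X(t) = 8/(2 - t)^3
K_X(t) = log M_X(t) = -3*log(2 - t) + 3*log(2)
K′(t) = -3/(t - 2)
K′′(t) = 3/(t^2 - 4*t + 4)
K′′′(t) = -6/(t^3 - 6*t^2 + 12*t - 8)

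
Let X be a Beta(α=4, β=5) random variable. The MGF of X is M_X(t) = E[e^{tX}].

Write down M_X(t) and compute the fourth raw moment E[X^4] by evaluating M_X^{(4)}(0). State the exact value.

E[X^4] = D^4[M](0) = 7/99

M_X(t) = ₁F₁(4; 9; t)
D^4[M](t) = 7*₁F₁(8; 13; t)/99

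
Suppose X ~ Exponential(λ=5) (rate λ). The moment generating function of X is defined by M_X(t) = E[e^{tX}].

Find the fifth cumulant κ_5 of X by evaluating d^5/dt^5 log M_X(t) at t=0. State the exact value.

M_X(t) = 5/(5 - t)
K_X(t) = log M_X(t) = -log(5 - t) + log(5)
K′(t) = -1/(t - 5)
K′′(t) = 1/(t^2 - 10*t + 25)
K′′′(t) = -2/(t^3 - 15*t^2 + 75*t - 125)
K′′′′(t) = 6/(t^4 - 20*t^3 + 150*t^2 - 500*t + 625)
K′′′′′(t) = -24/(t^5 - 25*t^4 + 250*t^3 - 1250*t^2 + 3125*t - 3125)

κ_5 = K′′′′′(0) = 24/3125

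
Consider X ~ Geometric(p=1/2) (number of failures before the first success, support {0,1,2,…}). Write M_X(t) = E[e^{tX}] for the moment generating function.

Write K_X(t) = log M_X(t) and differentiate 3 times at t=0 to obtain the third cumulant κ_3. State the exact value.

M_X(t) = 1/(2*(1 - e^(t)/2))
K_X(t) = log M_X(t) = -log(1 - e^(t)/2) - log(2)
K′(t) = -e^(t)/(e^(t) - 2)
K′′(t) = 2*e^(t)/(e^(2*t) - 4*e^(t) + 4)
K′′′(t) = (-2*e^(2*t) - 4*e^(t))/(e^(3*t) - 6*e^(2*t) + 12*e^(t) - 8)

κ_3 = K′′′(0) = 6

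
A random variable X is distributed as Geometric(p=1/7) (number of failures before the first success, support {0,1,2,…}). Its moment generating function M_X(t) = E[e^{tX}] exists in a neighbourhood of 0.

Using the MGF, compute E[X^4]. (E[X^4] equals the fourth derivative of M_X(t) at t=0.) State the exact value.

M_X(t) = 1/(7*(1 - 6*e^(t)/7))
M^(4)(t) = (-1296*e^(4*t) - 16632*e^(3*t) - 19404*e^(2*t) - 2058*e^(t))/(7776*e^(5*t) - 45360*e^(4*t) + 105840*e^(3*t) - 123480*e^(2*t) + 72030*e^(t) - 16807)

E[X^4] = M^(4)(0) = 39390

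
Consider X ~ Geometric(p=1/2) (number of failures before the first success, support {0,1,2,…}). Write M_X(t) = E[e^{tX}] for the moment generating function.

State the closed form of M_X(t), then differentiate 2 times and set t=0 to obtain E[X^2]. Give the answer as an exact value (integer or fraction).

E[X^2] = M′′(0) = 3

M_X(t) = 1/(2*(1 - e^(t)/2))
M′(t) = e^(t)/(e^(2*t) - 4*e^(t) + 4)
M′′(t) = (-e^(2*t) - 2*e^(t))/(e^(3*t) - 6*e^(2*t) + 12*e^(t) - 8)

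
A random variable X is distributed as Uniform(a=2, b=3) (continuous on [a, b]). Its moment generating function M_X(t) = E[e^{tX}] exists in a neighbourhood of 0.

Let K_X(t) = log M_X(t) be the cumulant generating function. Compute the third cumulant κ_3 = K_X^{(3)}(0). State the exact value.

κ_3 = K′′′(0) = 0

M_X(t) = (e^(3*t) - e^(2*t))/t
K_X(t) = log M_X(t) = -log(t) + log(e^(3*t) - e^(2*t))
K′(t) = (3*t*e^(t) - 2*t - e^(t) + 1)/(t*e^(t) - t)
K′′(t) = (-t^2*e^(t) + e^(2*t) - 2*e^(t) + 1)/(t^2*e^(2*t) - 2*t^2*e^(t) + t^2)
K′′′(t) = (t^3*e^(2*t) + t^3*e^(t) - 2*e^(3*t) + 6*e^(2*t) - 6*e^(t) + 2)/(t^3*e^(3*t) - 3*t^3*e^(2*t) + 3*t^3*e^(t) - t^3)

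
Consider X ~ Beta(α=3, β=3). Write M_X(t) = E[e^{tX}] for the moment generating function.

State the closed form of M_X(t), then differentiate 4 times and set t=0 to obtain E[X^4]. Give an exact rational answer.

M_X(t) = ₁F₁(3; 6; t)
M^(4)(t) = 5*₁F₁(7; 10; t)/42

E[X^4] = M^(4)(0) = 5/42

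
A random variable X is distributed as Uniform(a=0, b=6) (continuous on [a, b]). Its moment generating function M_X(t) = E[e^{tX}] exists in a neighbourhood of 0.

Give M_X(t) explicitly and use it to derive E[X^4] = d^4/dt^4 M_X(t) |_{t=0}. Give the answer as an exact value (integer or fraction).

E[X^4] = D^4[M](0) = 1296/5

M_X(t) = (e^(6*t) - 1)/(6*t)
D^4[M](t) = (216*t^4*e^(6*t) - 144*t^3*e^(6*t) + 72*t^2*e^(6*t) - 24*t*e^(6*t) + 4*e^(6*t) - 4)/t^5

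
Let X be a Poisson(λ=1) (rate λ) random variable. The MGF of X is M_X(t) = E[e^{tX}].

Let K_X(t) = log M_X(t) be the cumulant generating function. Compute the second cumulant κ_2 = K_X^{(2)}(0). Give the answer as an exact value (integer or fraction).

κ_2 = K′′(0) = 1

M_X(t) = e^(e^(t) - 1)
K_X(t) = log M_X(t) = e^(t) - 1
K′(t) = e^(t)
K′′(t) = e^(t)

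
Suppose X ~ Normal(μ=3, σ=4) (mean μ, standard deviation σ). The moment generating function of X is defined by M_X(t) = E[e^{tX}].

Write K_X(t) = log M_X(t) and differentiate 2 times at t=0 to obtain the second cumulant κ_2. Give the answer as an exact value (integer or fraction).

κ_2 = d^2K/dt^2 |_{t=0} = 16

M_X(t) = e^(8*t^2 + 3*t)
K_X(t) = log M_X(t) = 8*t^2 + 3*t
dK/dt = 16*t + 3
d^2K/dt^2 = 16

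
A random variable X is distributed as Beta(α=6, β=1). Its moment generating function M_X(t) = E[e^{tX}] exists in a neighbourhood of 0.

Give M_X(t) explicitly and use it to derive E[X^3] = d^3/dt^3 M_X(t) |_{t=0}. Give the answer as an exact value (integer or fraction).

M_X(t) = ₁F₁(6; 7; t)
D^3[M](t) = 2*₁F₁(9; 10; t)/3

E[X^3] = D^3[M](0) = 2/3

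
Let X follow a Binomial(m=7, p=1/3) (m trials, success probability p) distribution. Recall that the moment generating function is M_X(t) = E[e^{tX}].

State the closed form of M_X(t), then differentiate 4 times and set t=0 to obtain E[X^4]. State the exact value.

M_X(t) = (e^(t)/3 + 2/3)^7
M^(4)(t) = 2401*e^(7*t)/2187 + 224*e^(6*t)/27 + 17500*e^(5*t)/729 + 71680*e^(4*t)/2187 + 560*e^(3*t)/27 + 3584*e^(2*t)/729 + 448*e^(t)/2187

E[X^4] = M^(4)(0) = 2485/27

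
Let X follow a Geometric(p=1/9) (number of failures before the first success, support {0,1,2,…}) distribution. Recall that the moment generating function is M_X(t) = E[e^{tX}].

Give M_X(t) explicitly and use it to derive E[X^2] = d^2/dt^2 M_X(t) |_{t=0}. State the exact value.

M_X(t) = 1/(9*(1 - 8*e^(t)/9))
dM/dt = 8*e^(t)/(64*e^(2*t) - 144*e^(t) + 81)
d^2M/dt^2 = (-64*e^(2*t) - 72*e^(t))/(512*e^(3*t) - 1728*e^(2*t) + 1944*e^(t) - 729)

E[X^2] = d^2M/dt^2 |_{t=0} = 136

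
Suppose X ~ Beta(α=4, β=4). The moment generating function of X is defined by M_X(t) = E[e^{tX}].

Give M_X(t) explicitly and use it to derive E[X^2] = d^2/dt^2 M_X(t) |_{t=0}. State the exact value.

E[X^2] = M′′(0) = 5/18

M_X(t) = ₁F₁(4; 8; t)
M′(t) = ₁F₁(5; 9; t)/2
M′′(t) = 5*₁F₁(6; 10; t)/18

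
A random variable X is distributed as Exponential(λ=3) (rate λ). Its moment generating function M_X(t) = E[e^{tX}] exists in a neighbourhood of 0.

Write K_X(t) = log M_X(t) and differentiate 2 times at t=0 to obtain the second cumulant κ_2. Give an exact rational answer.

M_X(t) = 3/(3 - t)
K_X(t) = log M_X(t) = -log(3 - t) + log(3)
K′(t) = -1/(t - 3)
K′′(t) = 1/(t^2 - 6*t + 9)

κ_2 = K′′(0) = 1/9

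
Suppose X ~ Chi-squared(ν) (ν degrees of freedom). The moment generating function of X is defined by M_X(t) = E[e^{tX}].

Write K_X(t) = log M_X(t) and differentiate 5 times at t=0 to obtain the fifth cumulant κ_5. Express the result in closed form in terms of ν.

M_X(t) = (1 - 2*t)^(-ν/2)
K_X(t) = log M_X(t) = -ν*log(1 - 2*t)/2
K^(5)(t) = -384*ν/(32*t^5 - 80*t^4 + 80*t^3 - 40*t^2 + 10*t - 1)

κ_5 = K^(5)(0) = 384*ν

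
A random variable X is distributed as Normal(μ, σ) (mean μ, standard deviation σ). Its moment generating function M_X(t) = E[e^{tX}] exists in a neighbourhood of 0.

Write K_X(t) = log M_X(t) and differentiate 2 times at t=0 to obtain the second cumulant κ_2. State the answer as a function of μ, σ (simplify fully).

M_X(t) = e^(μ*t + σ^2*t^2/2)
K_X(t) = log M_X(t) = μ*t + σ^2*t^2/2
dK/dt = μ + σ^2*t
d^2K/dt^2 = σ^2

κ_2 = d^2K/dt^2 |_{t=0} = σ^2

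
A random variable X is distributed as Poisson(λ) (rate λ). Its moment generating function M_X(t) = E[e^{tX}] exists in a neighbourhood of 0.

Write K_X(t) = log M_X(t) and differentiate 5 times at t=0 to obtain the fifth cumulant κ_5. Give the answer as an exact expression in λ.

κ_5 = K′′′′′(0) = λ

M_X(t) = e^(λ*(e^(t) - 1))
K_X(t) = log M_X(t) = λ*(e^(t) - 1)
K′(t) = λ*e^(t)
K′′(t) = λ*e^(t)
K′′′(t) = λ*e^(t)
K′′′′(t) = λ*e^(t)
K′′′′′(t) = λ*e^(t)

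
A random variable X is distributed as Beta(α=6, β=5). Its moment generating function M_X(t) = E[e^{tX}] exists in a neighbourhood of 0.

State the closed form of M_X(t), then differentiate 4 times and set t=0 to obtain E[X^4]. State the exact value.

E[X^4] = d^4M/dt^4 |_{t=0} = 18/143

M_X(t) = ₁F₁(6; 11; t)
dM/dt = 6*₁F₁(7; 12; t)/11
d^2M/dt^2 = 7*₁F₁(8; 13; t)/22
d^3M/dt^3 = 28*₁F₁(9; 14; t)/143
d^4M/dt^4 = 18*₁F₁(10; 15; t)/143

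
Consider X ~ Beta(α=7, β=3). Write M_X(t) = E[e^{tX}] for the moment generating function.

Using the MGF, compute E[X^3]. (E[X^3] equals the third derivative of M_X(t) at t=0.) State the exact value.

E[X^3] = M^(3)(0) = 21/55

M_X(t) = ₁F₁(7; 10; t)
M^(3)(t) = 21*₁F₁(10; 13; t)/55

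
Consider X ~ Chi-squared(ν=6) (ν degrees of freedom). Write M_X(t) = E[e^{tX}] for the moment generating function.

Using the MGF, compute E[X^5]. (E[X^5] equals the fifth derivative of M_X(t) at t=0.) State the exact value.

M_X(t) = (1 - 2*t)^(-3)
dM/dt = 6/(16*t^4 - 32*t^3 + 24*t^2 - 8*t + 1)
d^2M/dt^2 = -48/(32*t^5 - 80*t^4 + 80*t^3 - 40*t^2 + 10*t - 1)
d^3M/dt^3 = 480/(64*t^6 - 192*t^5 + 240*t^4 - 160*t^3 + 60*t^2 - 12*t + 1)
d^4M/dt^4 = -5760/(128*t^7 - 448*t^6 + 672*t^5 - 560*t^4 + 280*t^3 - 84*t^2 + 14*t - 1)
d^5M/dt^5 = 80640/(256*t^8 - 1024*t^7 + 1792*t^6 - 1792*t^5 + 1120*t^4 - 448*t^3 + 112*t^2 - 16*t + 1)

E[X^5] = d^5M/dt^5 |_{t=0} = 80640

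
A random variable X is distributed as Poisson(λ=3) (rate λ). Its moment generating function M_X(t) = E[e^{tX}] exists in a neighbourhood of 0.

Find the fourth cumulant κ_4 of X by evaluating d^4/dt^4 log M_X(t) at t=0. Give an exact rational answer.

M_X(t) = e^(3*e^(t) - 3)
K_X(t) = log M_X(t) = 3*e^(t) - 3
K′(t) = 3*e^(t)
K′′(t) = 3*e^(t)
K′′′(t) = 3*e^(t)
K′′′′(t) = 3*e^(t)

κ_4 = K′′′′(0) = 3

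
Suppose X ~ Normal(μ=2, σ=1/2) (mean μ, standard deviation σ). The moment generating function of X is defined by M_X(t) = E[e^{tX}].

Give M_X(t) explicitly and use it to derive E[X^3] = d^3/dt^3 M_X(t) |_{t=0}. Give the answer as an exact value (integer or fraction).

M_X(t) = e^(t^2/8 + 2*t)
M^(3)(t) = t^3*e^(2*t)*e^(t^2/8)/64 + 3*t^2*e^(2*t)*e^(t^2/8)/8 + 51*t*e^(2*t)*e^(t^2/8)/16 + 19*e^(2*t)*e^(t^2/8)/2

E[X^3] = M^(3)(0) = 19/2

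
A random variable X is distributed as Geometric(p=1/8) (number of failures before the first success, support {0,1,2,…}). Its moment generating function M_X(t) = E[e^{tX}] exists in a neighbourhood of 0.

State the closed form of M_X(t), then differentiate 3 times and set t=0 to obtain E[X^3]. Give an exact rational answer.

E[X^3] = d^3M/dt^3 |_{t=0} = 2359

M_X(t) = 1/(8*(1 - 7*e^(t)/8))
dM/dt = 7*e^(t)/(49*e^(2*t) - 112*e^(t) + 64)
d^2M/dt^2 = (-49*e^(2*t) - 56*e^(t))/(343*e^(3*t) - 1176*e^(2*t) + 1344*e^(t) - 512)
d^3M/dt^3 = (343*e^(3*t) + 1568*e^(2*t) + 448*e^(t))/(2401*e^(4*t) - 10976*e^(3*t) + 18816*e^(2*t) - 14336*e^(t) + 4096)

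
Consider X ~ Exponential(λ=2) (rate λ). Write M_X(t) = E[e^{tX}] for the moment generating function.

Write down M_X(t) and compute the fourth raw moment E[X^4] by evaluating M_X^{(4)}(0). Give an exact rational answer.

M_X(t) = 2/(2 - t)
dM/dt = 2/(t^2 - 4*t + 4)
d^2M/dt^2 = -4/(t^3 - 6*t^2 + 12*t - 8)
d^3M/dt^3 = 12/(t^4 - 8*t^3 + 24*t^2 - 32*t + 16)
d^4M/dt^4 = -48/(t^5 - 10*t^4 + 40*t^3 - 80*t^2 + 80*t - 32)

E[X^4] = d^4M/dt^4 |_{t=0} = 3/2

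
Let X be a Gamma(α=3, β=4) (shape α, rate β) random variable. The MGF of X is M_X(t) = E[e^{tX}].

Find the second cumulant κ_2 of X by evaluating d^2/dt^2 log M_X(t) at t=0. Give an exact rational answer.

κ_2 = d^2K/dt^2 |_{t=0} = 3/16

M_X(t) = 64/(4 - t)^3
K_X(t) = log M_X(t) = -3*log(4 - t) + 6*log(2)
dK/dt = -3/(t - 4)
d^2K/dt^2 = 3/(t^2 - 8*t + 16)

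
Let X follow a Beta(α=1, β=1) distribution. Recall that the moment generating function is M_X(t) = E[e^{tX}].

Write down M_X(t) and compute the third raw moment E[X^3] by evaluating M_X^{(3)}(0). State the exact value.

E[X^3] = M′′′(0) = 1/4

M_X(t) = ₁F₁(1; 2; t)
M′(t) = ₁F₁(2; 3; t)/2
M′′(t) = ₁F₁(3; 4; t)/3
M′′′(t) = ₁F₁(4; 5; t)/4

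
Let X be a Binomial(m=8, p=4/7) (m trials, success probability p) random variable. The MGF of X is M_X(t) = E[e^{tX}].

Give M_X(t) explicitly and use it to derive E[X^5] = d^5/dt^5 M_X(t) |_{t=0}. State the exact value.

M_X(t) = (4*e^(t)/7 + 3/7)^8

E[X^5] = D^5[M](0) = 9716576/2401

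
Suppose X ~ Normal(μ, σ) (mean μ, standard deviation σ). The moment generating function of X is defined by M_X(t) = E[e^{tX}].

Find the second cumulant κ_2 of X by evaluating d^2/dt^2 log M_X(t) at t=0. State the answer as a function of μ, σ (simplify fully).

M_X(t) = e^(μ*t + σ^2*t^2/2)
K_X(t) = log M_X(t) = μ*t + σ^2*t^2/2
K′(t) = μ + σ^2*t
K′′(t) = σ^2

κ_2 = K′′(0) = σ^2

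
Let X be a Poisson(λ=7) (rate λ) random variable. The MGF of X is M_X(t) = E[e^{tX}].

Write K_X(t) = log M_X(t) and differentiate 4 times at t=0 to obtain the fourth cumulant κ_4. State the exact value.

M_X(t) = e^(7*e^(t) - 7)
K_X(t) = log M_X(t) = 7*e^(t) - 7
K^(4)(t) = 7*e^(t)

κ_4 = K^(4)(0) = 7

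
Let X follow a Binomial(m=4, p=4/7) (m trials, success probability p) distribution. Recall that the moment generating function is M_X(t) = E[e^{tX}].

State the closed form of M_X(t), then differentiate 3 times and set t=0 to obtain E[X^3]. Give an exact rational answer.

E[X^3] = D^3[M](0) = 6352/343

M_X(t) = (4*e^(t)/7 + 3/7)^4
D^3[M](t) = 16384*e^(4*t)/2401 + 20736*e^(3*t)/2401 + 6912*e^(2*t)/2401 + 432*e^(t)/2401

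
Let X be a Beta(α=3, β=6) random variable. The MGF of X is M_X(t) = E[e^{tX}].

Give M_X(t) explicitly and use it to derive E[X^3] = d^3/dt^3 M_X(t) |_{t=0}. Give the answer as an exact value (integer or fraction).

E[X^3] = M^(3)(0) = 2/33

M_X(t) = ₁F₁(3; 9; t)
M^(3)(t) = 2*₁F₁(6; 12; t)/33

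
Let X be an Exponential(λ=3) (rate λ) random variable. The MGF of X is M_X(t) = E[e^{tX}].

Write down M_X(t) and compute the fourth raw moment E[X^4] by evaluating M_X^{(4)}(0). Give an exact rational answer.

M_X(t) = 3/(3 - t)
D^4[M](t) = -72/(t^5 - 15*t^4 + 90*t^3 - 270*t^2 + 405*t - 243)

E[X^4] = D^4[M](0) = 8/27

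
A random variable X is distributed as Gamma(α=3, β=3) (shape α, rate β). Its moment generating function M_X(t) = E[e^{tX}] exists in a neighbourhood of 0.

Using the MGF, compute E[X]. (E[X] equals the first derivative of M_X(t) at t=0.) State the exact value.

M_X(t) = 27/(3 - t)^3
D[M](t) = 81/(t^4 - 12*t^3 + 54*t^2 - 108*t + 81)

E[X] = D[M](0) = 1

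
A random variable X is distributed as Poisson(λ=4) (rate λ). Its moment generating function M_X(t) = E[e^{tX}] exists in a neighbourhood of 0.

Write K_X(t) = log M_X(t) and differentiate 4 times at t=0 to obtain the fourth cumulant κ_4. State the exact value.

κ_4 = K^(4)(0) = 4

M_X(t) = e^(4*e^(t) - 4)
K_X(t) = log M_X(t) = 4*e^(t) - 4
K^(4)(t) = 4*e^(t)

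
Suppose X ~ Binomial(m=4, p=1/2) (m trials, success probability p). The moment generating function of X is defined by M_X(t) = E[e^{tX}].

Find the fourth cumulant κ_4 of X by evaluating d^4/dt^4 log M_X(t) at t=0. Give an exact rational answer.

M_X(t) = (e^(t)/2 + 1/2)^4
K_X(t) = log M_X(t) = 4*log(e^(t)/2 + 1/2)
K′(t) = 4*e^(t)/(e^(t) + 1)
K′′(t) = 4*e^(t)/(e^(2*t) + 2*e^(t) + 1)
K′′′(t) = (-4*e^(2*t) + 4*e^(t))/(e^(3*t) + 3*e^(2*t) + 3*e^(t) + 1)
K′′′′(t) = (4*e^(3*t) - 16*e^(2*t) + 4*e^(t))/(e^(4*t) + 4*e^(3*t) + 6*e^(2*t) + 4*e^(t) + 1)

κ_4 = K′′′′(0) = -1/2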